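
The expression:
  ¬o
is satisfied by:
  {o: False}


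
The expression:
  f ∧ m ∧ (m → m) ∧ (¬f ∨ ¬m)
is never true.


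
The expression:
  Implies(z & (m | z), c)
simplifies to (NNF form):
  c | ~z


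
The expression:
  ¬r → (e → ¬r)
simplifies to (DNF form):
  True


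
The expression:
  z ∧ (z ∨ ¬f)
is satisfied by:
  {z: True}


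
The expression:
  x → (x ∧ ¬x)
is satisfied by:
  {x: False}


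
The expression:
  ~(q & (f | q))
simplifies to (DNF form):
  ~q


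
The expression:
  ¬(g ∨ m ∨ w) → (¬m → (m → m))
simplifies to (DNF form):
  True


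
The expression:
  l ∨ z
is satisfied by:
  {z: True, l: True}
  {z: True, l: False}
  {l: True, z: False}


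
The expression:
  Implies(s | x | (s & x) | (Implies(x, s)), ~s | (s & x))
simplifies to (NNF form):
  x | ~s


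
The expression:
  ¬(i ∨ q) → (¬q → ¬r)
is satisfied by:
  {i: True, q: True, r: False}
  {i: True, q: False, r: False}
  {q: True, i: False, r: False}
  {i: False, q: False, r: False}
  {i: True, r: True, q: True}
  {i: True, r: True, q: False}
  {r: True, q: True, i: False}


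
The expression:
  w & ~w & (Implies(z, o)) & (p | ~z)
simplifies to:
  False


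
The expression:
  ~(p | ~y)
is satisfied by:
  {y: True, p: False}


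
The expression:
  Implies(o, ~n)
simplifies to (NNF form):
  ~n | ~o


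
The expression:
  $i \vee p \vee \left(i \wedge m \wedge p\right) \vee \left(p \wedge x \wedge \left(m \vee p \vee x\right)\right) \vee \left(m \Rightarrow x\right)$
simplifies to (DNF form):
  $i \vee p \vee x \vee \neg m$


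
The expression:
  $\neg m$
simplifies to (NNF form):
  $\neg m$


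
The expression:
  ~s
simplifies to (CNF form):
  ~s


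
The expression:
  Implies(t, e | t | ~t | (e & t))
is always true.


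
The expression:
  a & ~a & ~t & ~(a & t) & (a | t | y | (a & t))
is never true.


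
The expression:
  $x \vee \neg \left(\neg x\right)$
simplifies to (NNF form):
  $x$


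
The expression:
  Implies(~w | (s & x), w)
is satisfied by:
  {w: True}


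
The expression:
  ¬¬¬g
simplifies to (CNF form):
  ¬g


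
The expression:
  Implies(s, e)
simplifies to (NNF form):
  e | ~s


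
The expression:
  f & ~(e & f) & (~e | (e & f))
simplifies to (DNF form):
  f & ~e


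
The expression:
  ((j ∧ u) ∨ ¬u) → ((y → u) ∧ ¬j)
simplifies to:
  ¬j ∧ (u ∨ ¬y)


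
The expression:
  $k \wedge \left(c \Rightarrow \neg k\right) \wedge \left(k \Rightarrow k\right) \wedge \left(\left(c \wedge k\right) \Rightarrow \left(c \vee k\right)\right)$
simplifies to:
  $k \wedge \neg c$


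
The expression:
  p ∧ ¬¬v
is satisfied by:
  {p: True, v: True}


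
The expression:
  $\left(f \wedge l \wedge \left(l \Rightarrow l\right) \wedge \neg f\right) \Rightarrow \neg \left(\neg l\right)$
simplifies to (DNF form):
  $\text{True}$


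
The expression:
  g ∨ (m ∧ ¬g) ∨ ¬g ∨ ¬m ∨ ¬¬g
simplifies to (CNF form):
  True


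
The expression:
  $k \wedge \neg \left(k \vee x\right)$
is never true.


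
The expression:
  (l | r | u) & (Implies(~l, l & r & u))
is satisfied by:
  {l: True}


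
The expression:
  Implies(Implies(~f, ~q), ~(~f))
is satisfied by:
  {q: True, f: True}
  {q: True, f: False}
  {f: True, q: False}


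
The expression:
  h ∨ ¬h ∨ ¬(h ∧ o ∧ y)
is always true.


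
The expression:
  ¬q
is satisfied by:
  {q: False}


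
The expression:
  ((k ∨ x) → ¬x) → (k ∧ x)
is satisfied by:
  {x: True}


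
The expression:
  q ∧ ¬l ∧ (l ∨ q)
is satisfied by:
  {q: True, l: False}


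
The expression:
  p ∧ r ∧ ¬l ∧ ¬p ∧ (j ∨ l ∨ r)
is never true.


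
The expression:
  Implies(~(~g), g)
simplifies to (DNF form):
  True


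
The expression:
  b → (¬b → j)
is always true.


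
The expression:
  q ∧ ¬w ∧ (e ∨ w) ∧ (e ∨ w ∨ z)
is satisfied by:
  {e: True, q: True, w: False}


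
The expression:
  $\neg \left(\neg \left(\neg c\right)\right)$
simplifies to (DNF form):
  $\neg c$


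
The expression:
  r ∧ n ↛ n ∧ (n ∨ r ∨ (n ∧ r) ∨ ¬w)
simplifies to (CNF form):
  False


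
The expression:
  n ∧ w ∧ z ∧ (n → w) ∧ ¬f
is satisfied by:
  {z: True, w: True, n: True, f: False}


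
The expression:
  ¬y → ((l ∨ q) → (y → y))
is always true.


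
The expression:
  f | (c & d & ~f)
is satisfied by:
  {d: True, f: True, c: True}
  {d: True, f: True, c: False}
  {f: True, c: True, d: False}
  {f: True, c: False, d: False}
  {d: True, c: True, f: False}


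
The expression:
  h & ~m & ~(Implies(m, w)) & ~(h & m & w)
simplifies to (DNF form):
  False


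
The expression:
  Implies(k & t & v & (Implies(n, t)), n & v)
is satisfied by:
  {n: True, k: False, t: False, v: False}
  {n: False, k: False, t: False, v: False}
  {v: True, n: True, k: False, t: False}
  {v: True, n: False, k: False, t: False}
  {n: True, t: True, v: False, k: False}
  {t: True, v: False, k: False, n: False}
  {v: True, t: True, n: True, k: False}
  {v: True, t: True, n: False, k: False}
  {n: True, k: True, v: False, t: False}
  {k: True, v: False, t: False, n: False}
  {n: True, v: True, k: True, t: False}
  {v: True, k: True, n: False, t: False}
  {n: True, t: True, k: True, v: False}
  {t: True, k: True, v: False, n: False}
  {v: True, t: True, k: True, n: True}


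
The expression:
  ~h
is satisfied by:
  {h: False}


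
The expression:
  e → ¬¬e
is always true.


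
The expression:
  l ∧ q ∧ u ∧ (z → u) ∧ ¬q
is never true.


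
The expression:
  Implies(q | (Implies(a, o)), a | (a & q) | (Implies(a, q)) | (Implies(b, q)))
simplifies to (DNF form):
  True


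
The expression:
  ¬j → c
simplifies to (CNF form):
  c ∨ j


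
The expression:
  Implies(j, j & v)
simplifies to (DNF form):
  v | ~j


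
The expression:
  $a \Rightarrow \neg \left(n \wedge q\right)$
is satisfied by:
  {q: False, n: False, a: False}
  {a: True, q: False, n: False}
  {n: True, q: False, a: False}
  {a: True, n: True, q: False}
  {q: True, a: False, n: False}
  {a: True, q: True, n: False}
  {n: True, q: True, a: False}


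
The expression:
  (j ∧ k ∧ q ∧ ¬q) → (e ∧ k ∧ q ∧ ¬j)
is always true.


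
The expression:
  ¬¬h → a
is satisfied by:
  {a: True, h: False}
  {h: False, a: False}
  {h: True, a: True}


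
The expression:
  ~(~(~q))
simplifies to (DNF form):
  ~q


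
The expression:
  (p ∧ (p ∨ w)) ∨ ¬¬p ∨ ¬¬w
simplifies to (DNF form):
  p ∨ w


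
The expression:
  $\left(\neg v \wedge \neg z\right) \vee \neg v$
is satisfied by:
  {v: False}


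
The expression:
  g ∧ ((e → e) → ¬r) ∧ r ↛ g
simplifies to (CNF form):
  False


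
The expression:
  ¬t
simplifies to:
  ¬t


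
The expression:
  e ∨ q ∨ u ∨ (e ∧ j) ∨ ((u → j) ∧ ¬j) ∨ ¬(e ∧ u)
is always true.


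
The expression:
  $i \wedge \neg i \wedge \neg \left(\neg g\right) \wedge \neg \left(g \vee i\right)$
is never true.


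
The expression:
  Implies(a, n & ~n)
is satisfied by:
  {a: False}


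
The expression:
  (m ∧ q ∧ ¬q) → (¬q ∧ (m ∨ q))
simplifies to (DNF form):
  True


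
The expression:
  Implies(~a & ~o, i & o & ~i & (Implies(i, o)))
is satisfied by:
  {a: True, o: True}
  {a: True, o: False}
  {o: True, a: False}


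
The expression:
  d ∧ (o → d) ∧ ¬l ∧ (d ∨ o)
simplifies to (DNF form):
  d ∧ ¬l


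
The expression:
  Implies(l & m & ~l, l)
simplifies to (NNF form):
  True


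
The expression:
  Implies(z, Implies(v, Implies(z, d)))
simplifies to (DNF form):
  d | ~v | ~z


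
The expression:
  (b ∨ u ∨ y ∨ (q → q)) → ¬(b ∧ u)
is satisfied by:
  {u: False, b: False}
  {b: True, u: False}
  {u: True, b: False}


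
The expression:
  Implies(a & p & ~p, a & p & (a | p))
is always true.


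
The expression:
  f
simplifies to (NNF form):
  f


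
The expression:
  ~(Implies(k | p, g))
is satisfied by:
  {k: True, p: True, g: False}
  {k: True, g: False, p: False}
  {p: True, g: False, k: False}


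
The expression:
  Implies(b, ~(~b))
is always true.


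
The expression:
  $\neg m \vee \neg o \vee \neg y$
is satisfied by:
  {m: False, o: False, y: False}
  {y: True, m: False, o: False}
  {o: True, m: False, y: False}
  {y: True, o: True, m: False}
  {m: True, y: False, o: False}
  {y: True, m: True, o: False}
  {o: True, m: True, y: False}


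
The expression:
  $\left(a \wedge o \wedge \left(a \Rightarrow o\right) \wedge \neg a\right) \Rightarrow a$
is always true.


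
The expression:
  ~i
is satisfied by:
  {i: False}


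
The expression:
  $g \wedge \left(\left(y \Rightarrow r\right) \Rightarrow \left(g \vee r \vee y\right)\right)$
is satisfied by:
  {g: True}


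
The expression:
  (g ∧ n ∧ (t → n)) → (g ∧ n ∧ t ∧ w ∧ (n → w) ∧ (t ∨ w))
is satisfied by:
  {w: True, t: True, g: False, n: False}
  {w: True, t: False, g: False, n: False}
  {t: True, w: False, g: False, n: False}
  {w: False, t: False, g: False, n: False}
  {n: True, w: True, t: True, g: False}
  {n: True, w: True, t: False, g: False}
  {n: True, t: True, w: False, g: False}
  {n: True, t: False, w: False, g: False}
  {w: True, g: True, t: True, n: False}
  {w: True, g: True, t: False, n: False}
  {g: True, t: True, w: False, n: False}
  {g: True, w: False, t: False, n: False}
  {n: True, w: True, g: True, t: True}


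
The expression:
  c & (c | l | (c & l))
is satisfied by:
  {c: True}


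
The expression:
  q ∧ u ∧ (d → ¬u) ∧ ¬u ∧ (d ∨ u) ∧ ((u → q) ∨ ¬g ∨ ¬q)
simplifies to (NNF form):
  False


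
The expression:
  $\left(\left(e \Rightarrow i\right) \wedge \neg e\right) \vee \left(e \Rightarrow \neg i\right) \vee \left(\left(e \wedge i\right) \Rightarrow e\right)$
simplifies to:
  $\text{True}$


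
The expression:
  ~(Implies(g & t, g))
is never true.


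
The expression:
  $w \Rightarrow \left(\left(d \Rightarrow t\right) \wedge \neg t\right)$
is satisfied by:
  {t: False, w: False, d: False}
  {d: True, t: False, w: False}
  {t: True, d: False, w: False}
  {d: True, t: True, w: False}
  {w: True, d: False, t: False}


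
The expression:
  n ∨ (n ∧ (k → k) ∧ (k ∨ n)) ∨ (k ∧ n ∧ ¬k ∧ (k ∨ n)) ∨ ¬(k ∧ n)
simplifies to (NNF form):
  True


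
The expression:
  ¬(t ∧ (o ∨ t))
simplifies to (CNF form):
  ¬t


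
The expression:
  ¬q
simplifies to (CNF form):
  ¬q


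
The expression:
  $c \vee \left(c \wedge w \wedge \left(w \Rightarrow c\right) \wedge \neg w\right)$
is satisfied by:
  {c: True}


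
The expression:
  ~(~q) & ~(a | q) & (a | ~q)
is never true.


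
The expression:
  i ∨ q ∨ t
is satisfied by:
  {i: True, t: True, q: True}
  {i: True, t: True, q: False}
  {i: True, q: True, t: False}
  {i: True, q: False, t: False}
  {t: True, q: True, i: False}
  {t: True, q: False, i: False}
  {q: True, t: False, i: False}


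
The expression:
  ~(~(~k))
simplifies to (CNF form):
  ~k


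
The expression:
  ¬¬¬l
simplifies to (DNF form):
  ¬l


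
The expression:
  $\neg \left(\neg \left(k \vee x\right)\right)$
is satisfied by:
  {x: True, k: True}
  {x: True, k: False}
  {k: True, x: False}


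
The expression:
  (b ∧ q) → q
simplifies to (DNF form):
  True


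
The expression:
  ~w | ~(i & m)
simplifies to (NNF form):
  ~i | ~m | ~w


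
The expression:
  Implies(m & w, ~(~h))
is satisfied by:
  {h: True, w: False, m: False}
  {w: False, m: False, h: False}
  {h: True, m: True, w: False}
  {m: True, w: False, h: False}
  {h: True, w: True, m: False}
  {w: True, h: False, m: False}
  {h: True, m: True, w: True}


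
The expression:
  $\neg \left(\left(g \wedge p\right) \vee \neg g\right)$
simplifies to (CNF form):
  $g \wedge \neg p$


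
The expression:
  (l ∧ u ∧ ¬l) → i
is always true.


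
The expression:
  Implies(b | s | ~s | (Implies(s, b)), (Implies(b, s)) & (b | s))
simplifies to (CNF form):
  s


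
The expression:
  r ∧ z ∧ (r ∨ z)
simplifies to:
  r ∧ z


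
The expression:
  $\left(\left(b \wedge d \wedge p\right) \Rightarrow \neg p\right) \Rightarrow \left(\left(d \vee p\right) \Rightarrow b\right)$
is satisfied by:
  {b: True, p: False, d: False}
  {b: True, d: True, p: False}
  {b: True, p: True, d: False}
  {b: True, d: True, p: True}
  {d: False, p: False, b: False}


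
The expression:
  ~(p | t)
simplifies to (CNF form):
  ~p & ~t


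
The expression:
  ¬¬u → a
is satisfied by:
  {a: True, u: False}
  {u: False, a: False}
  {u: True, a: True}


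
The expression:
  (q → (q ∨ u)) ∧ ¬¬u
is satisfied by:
  {u: True}


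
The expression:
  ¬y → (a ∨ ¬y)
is always true.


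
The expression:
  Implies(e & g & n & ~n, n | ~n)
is always true.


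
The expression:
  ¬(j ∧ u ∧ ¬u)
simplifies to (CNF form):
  True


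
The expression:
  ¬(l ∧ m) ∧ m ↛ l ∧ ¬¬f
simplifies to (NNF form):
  f ∧ m ∧ ¬l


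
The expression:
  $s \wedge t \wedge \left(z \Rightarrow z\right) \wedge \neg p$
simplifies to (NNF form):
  $s \wedge t \wedge \neg p$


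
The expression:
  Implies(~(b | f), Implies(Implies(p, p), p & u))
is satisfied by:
  {b: True, u: True, f: True, p: True}
  {b: True, u: True, f: True, p: False}
  {b: True, f: True, p: True, u: False}
  {b: True, f: True, p: False, u: False}
  {b: True, u: True, p: True, f: False}
  {b: True, u: True, p: False, f: False}
  {b: True, p: True, f: False, u: False}
  {b: True, p: False, f: False, u: False}
  {u: True, f: True, p: True, b: False}
  {u: True, f: True, p: False, b: False}
  {f: True, p: True, b: False, u: False}
  {f: True, b: False, p: False, u: False}
  {u: True, p: True, b: False, f: False}


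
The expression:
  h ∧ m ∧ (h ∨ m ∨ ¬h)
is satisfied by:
  {h: True, m: True}


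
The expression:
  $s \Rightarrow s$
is always true.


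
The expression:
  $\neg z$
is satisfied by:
  {z: False}


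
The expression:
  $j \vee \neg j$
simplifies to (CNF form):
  $\text{True}$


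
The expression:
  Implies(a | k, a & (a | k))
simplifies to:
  a | ~k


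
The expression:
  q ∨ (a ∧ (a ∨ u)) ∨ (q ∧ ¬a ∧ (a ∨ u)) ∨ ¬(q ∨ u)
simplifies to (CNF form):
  a ∨ q ∨ ¬u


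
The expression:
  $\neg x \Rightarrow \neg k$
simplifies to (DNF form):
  $x \vee \neg k$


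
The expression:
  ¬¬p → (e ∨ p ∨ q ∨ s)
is always true.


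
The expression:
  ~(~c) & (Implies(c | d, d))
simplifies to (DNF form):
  c & d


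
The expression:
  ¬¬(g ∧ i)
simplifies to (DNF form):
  g ∧ i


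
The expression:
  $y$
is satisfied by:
  {y: True}


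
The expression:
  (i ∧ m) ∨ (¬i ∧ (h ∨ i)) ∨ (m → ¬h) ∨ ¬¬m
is always true.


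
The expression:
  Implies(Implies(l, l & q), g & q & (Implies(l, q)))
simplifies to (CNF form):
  (g | l) & (l | q) & (g | ~q) & (q | ~q)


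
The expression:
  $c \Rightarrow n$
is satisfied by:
  {n: True, c: False}
  {c: False, n: False}
  {c: True, n: True}


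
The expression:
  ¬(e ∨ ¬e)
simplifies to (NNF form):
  False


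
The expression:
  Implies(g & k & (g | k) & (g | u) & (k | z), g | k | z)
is always true.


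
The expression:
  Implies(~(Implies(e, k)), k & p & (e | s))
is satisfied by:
  {k: True, e: False}
  {e: False, k: False}
  {e: True, k: True}


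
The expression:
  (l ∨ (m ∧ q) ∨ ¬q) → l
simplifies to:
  l ∨ (q ∧ ¬m)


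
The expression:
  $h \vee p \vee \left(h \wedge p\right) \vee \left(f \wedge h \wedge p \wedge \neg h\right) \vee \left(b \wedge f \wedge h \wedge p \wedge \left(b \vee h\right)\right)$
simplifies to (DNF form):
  $h \vee p$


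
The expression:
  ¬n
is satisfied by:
  {n: False}


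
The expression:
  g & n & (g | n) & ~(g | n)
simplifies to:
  False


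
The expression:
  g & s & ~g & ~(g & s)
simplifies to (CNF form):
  False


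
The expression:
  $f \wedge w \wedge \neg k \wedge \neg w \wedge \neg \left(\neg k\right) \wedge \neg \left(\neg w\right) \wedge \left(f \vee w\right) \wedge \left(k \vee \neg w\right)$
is never true.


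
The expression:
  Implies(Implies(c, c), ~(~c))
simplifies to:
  c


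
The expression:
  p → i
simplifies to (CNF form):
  i ∨ ¬p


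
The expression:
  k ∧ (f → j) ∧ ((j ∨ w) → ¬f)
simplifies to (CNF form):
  k ∧ ¬f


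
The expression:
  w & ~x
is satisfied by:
  {w: True, x: False}


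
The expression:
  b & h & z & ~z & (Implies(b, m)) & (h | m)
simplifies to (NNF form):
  False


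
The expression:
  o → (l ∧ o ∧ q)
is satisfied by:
  {q: True, l: True, o: False}
  {q: True, l: False, o: False}
  {l: True, q: False, o: False}
  {q: False, l: False, o: False}
  {q: True, o: True, l: True}


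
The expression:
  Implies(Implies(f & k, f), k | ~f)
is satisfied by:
  {k: True, f: False}
  {f: False, k: False}
  {f: True, k: True}


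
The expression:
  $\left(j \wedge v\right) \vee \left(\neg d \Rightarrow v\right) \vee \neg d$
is always true.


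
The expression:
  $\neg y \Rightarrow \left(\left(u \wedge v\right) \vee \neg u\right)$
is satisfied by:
  {y: True, v: True, u: False}
  {y: True, u: False, v: False}
  {v: True, u: False, y: False}
  {v: False, u: False, y: False}
  {y: True, v: True, u: True}
  {y: True, u: True, v: False}
  {v: True, u: True, y: False}


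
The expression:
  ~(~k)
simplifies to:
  k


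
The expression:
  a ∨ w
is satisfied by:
  {a: True, w: True}
  {a: True, w: False}
  {w: True, a: False}


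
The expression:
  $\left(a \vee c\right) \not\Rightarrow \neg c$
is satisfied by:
  {c: True}


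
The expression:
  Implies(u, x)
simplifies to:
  x | ~u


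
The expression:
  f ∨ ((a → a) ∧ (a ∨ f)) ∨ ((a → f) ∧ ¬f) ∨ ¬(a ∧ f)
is always true.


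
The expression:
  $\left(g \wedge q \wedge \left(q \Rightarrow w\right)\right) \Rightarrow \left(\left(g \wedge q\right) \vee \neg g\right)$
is always true.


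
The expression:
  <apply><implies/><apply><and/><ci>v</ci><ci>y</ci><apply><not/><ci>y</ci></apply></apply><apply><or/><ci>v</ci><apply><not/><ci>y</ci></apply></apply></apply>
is always true.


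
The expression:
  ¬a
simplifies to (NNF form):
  ¬a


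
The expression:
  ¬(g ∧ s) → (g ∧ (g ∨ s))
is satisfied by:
  {g: True}


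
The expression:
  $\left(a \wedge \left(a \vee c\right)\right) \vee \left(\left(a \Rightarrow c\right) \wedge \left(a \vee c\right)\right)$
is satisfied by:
  {a: True, c: True}
  {a: True, c: False}
  {c: True, a: False}


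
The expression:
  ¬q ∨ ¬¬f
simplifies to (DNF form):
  f ∨ ¬q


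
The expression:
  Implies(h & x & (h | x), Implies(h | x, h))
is always true.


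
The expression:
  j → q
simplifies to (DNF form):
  q ∨ ¬j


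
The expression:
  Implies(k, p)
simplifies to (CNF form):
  p | ~k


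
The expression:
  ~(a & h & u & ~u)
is always true.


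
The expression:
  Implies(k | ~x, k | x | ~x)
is always true.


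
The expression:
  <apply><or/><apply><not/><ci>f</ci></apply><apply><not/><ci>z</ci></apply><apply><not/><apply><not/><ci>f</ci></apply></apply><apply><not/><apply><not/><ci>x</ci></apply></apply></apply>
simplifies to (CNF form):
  <true/>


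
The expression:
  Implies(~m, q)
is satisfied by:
  {q: True, m: True}
  {q: True, m: False}
  {m: True, q: False}


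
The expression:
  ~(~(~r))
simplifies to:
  ~r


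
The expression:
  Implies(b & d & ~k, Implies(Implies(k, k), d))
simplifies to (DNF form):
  True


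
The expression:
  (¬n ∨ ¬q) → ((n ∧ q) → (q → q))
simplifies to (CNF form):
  True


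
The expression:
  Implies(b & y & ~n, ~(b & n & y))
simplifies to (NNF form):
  True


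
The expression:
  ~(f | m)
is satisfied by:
  {f: False, m: False}


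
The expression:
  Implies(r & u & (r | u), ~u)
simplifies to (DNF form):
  ~r | ~u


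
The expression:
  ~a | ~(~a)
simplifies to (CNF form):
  True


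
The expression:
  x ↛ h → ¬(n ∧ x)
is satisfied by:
  {h: True, x: False, n: False}
  {x: False, n: False, h: False}
  {n: True, h: True, x: False}
  {n: True, x: False, h: False}
  {h: True, x: True, n: False}
  {x: True, h: False, n: False}
  {n: True, x: True, h: True}


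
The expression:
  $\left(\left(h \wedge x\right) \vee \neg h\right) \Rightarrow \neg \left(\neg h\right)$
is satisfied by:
  {h: True}


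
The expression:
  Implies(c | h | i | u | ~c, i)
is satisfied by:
  {i: True}


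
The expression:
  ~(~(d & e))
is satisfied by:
  {e: True, d: True}


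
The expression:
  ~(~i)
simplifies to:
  i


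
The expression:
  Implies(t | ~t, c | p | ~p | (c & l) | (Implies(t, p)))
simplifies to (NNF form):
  True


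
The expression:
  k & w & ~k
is never true.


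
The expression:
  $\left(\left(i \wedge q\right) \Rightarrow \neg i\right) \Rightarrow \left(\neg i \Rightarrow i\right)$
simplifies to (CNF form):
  $i$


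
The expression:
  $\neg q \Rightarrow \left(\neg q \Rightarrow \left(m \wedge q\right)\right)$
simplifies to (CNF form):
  $q$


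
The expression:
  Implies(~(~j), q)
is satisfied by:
  {q: True, j: False}
  {j: False, q: False}
  {j: True, q: True}


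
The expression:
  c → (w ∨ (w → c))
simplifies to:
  True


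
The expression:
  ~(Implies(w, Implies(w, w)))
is never true.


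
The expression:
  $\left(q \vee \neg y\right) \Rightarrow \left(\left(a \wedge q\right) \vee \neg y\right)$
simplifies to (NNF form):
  $a \vee \neg q \vee \neg y$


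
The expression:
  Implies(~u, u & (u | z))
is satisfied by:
  {u: True}


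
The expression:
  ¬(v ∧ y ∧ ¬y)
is always true.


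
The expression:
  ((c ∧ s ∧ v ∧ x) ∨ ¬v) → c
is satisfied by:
  {c: True, v: True}
  {c: True, v: False}
  {v: True, c: False}


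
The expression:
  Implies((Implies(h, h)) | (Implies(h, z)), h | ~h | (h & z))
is always true.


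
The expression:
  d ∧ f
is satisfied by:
  {d: True, f: True}


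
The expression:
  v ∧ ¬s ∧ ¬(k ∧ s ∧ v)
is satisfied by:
  {v: True, s: False}


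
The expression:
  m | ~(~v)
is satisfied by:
  {m: True, v: True}
  {m: True, v: False}
  {v: True, m: False}


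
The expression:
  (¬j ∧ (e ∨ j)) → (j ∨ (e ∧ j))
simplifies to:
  j ∨ ¬e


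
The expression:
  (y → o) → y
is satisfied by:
  {y: True}


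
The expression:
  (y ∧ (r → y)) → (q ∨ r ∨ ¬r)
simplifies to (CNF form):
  True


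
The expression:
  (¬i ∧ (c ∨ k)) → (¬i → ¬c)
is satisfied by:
  {i: True, c: False}
  {c: False, i: False}
  {c: True, i: True}


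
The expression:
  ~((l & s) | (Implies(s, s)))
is never true.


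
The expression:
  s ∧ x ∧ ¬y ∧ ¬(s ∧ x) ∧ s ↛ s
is never true.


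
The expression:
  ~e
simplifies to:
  ~e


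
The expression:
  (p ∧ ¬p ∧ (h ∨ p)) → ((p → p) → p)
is always true.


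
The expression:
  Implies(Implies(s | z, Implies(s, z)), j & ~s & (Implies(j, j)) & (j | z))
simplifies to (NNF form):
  (j & ~s) | (s & ~z)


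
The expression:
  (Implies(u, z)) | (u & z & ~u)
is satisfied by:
  {z: True, u: False}
  {u: False, z: False}
  {u: True, z: True}


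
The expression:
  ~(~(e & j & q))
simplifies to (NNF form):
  e & j & q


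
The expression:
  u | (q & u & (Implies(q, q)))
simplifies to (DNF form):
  u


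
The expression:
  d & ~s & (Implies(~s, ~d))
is never true.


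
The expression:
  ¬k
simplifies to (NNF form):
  ¬k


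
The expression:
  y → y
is always true.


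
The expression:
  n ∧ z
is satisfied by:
  {z: True, n: True}


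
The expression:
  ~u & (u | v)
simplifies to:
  v & ~u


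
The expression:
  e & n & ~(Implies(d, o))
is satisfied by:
  {e: True, d: True, n: True, o: False}


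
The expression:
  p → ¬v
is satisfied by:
  {p: False, v: False}
  {v: True, p: False}
  {p: True, v: False}


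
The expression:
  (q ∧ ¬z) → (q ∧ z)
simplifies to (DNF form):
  z ∨ ¬q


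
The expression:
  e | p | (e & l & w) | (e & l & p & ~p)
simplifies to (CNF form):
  e | p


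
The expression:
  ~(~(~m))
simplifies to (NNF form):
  ~m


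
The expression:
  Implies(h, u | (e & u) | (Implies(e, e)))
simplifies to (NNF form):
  True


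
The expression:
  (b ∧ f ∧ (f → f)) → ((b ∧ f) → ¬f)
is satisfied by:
  {b: False, f: False}
  {f: True, b: False}
  {b: True, f: False}


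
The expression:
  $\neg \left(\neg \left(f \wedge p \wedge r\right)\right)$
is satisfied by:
  {r: True, p: True, f: True}


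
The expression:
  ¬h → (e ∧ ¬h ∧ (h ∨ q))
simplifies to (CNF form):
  (e ∨ h) ∧ (h ∨ q)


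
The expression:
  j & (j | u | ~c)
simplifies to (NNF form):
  j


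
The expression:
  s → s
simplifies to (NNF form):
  True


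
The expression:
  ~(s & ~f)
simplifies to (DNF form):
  f | ~s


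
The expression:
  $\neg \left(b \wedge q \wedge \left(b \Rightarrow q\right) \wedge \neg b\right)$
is always true.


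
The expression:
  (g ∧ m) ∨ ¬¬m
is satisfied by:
  {m: True}


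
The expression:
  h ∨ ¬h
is always true.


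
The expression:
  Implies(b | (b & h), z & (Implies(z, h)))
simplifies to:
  ~b | (h & z)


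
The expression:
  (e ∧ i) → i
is always true.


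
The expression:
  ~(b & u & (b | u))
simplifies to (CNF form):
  ~b | ~u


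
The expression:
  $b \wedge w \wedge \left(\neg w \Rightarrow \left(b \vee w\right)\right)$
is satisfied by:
  {w: True, b: True}


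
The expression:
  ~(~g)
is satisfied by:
  {g: True}


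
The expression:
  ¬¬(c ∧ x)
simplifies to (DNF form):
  c ∧ x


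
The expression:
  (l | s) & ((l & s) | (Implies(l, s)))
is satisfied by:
  {s: True}


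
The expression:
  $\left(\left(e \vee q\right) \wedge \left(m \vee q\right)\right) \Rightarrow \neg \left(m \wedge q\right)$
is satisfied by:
  {m: False, q: False}
  {q: True, m: False}
  {m: True, q: False}


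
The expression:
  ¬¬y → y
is always true.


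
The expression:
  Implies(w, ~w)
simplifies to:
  ~w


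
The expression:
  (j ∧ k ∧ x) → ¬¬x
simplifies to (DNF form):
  True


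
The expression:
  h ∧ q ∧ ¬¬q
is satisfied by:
  {h: True, q: True}


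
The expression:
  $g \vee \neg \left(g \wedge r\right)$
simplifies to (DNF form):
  $\text{True}$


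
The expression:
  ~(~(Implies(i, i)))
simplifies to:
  True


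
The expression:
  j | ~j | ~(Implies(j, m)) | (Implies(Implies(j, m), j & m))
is always true.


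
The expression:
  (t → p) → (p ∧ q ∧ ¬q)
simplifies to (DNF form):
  t ∧ ¬p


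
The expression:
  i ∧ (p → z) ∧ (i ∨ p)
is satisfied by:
  {z: True, i: True, p: False}
  {i: True, p: False, z: False}
  {z: True, p: True, i: True}


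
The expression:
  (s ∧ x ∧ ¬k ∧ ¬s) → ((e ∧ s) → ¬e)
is always true.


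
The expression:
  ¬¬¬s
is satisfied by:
  {s: False}


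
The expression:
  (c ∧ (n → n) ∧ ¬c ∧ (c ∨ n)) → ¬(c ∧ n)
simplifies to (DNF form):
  True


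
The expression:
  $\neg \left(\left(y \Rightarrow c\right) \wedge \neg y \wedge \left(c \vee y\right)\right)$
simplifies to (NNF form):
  $y \vee \neg c$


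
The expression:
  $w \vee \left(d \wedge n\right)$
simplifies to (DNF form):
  $w \vee \left(d \wedge n\right)$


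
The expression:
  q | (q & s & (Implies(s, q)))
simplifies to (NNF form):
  q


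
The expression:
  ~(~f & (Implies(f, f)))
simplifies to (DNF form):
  f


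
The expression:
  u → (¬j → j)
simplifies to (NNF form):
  j ∨ ¬u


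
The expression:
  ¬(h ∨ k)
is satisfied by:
  {h: False, k: False}


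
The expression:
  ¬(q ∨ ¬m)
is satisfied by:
  {m: True, q: False}


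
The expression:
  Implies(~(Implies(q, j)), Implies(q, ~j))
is always true.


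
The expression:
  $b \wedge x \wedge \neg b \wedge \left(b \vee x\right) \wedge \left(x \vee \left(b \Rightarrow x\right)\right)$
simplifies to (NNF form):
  $\text{False}$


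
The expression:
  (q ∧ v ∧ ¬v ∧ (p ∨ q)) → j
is always true.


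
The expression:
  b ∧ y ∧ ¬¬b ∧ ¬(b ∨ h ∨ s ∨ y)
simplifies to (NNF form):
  False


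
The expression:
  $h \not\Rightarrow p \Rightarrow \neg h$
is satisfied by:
  {p: True, h: False}
  {h: False, p: False}
  {h: True, p: True}


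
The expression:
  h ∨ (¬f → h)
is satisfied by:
  {h: True, f: True}
  {h: True, f: False}
  {f: True, h: False}


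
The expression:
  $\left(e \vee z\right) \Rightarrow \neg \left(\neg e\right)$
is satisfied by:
  {e: True, z: False}
  {z: False, e: False}
  {z: True, e: True}


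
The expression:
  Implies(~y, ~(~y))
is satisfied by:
  {y: True}


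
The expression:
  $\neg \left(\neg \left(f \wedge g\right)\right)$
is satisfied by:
  {g: True, f: True}


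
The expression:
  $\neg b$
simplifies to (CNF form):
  $\neg b$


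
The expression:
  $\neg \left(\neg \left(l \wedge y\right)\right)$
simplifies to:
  $l \wedge y$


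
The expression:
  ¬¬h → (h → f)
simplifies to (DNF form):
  f ∨ ¬h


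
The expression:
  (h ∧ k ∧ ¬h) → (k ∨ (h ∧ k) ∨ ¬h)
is always true.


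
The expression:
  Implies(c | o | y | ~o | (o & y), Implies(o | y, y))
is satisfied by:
  {y: True, o: False}
  {o: False, y: False}
  {o: True, y: True}


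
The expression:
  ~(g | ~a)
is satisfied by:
  {a: True, g: False}


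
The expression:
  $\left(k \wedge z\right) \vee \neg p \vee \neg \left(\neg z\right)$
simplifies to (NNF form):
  $z \vee \neg p$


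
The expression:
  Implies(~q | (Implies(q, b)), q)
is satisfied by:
  {q: True}


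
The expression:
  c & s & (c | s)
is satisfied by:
  {c: True, s: True}


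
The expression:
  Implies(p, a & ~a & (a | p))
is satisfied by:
  {p: False}


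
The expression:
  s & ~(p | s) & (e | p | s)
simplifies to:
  False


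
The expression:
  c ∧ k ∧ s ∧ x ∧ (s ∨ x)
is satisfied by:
  {c: True, s: True, x: True, k: True}


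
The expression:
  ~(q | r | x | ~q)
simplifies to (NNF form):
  False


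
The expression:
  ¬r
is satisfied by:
  {r: False}


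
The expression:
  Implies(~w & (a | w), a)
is always true.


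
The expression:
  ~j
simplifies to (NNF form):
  ~j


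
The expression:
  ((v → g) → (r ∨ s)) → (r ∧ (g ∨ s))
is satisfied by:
  {r: True, g: True, v: False, s: False}
  {r: True, g: True, v: True, s: False}
  {g: True, v: False, s: False, r: False}
  {g: True, v: True, s: False, r: False}
  {v: False, g: False, s: False, r: False}
  {r: True, v: False, s: True, g: True}
  {r: True, g: True, s: True, v: True}
  {r: True, s: True, v: False, g: False}
  {r: True, s: True, v: True, g: False}


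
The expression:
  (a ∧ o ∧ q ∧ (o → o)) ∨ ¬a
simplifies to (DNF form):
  (o ∧ q) ∨ ¬a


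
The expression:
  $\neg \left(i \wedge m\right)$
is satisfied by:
  {m: False, i: False}
  {i: True, m: False}
  {m: True, i: False}


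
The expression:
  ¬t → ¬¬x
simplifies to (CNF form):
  t ∨ x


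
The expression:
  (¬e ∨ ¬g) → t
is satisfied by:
  {t: True, e: True, g: True}
  {t: True, e: True, g: False}
  {t: True, g: True, e: False}
  {t: True, g: False, e: False}
  {e: True, g: True, t: False}


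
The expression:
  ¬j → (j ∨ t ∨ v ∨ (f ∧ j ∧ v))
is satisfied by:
  {t: True, v: True, j: True}
  {t: True, v: True, j: False}
  {t: True, j: True, v: False}
  {t: True, j: False, v: False}
  {v: True, j: True, t: False}
  {v: True, j: False, t: False}
  {j: True, v: False, t: False}


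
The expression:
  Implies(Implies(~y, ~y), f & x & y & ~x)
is never true.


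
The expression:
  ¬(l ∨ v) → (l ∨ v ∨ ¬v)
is always true.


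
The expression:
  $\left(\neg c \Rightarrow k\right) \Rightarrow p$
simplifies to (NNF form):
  $p \vee \left(\neg c \wedge \neg k\right)$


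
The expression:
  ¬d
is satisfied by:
  {d: False}


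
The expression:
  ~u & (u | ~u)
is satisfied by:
  {u: False}


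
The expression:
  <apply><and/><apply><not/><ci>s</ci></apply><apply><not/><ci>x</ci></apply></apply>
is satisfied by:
  {x: False, s: False}


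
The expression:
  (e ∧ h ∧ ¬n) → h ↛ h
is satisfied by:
  {n: True, h: False, e: False}
  {h: False, e: False, n: False}
  {n: True, e: True, h: False}
  {e: True, h: False, n: False}
  {n: True, h: True, e: False}
  {h: True, n: False, e: False}
  {n: True, e: True, h: True}


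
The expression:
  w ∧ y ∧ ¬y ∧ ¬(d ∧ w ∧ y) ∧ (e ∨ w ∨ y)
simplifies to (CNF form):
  False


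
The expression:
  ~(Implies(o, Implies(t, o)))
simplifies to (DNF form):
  False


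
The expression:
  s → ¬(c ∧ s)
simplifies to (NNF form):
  ¬c ∨ ¬s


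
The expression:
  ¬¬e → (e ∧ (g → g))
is always true.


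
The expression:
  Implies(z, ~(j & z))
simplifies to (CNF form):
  ~j | ~z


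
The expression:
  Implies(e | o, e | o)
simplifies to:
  True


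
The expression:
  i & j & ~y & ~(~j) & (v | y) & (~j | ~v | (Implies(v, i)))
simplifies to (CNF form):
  i & j & v & ~y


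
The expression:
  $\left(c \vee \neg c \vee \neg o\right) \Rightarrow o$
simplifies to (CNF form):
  $o$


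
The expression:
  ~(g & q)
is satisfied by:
  {g: False, q: False}
  {q: True, g: False}
  {g: True, q: False}


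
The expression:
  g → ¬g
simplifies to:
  ¬g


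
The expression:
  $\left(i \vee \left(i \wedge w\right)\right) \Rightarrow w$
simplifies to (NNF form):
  $w \vee \neg i$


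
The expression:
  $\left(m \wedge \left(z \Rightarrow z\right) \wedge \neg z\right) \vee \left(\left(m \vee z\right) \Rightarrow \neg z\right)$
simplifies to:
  $\neg z$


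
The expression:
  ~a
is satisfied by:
  {a: False}


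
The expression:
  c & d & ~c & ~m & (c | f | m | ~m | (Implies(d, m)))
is never true.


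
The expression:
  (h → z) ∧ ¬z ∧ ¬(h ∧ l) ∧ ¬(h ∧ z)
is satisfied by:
  {h: False, z: False}


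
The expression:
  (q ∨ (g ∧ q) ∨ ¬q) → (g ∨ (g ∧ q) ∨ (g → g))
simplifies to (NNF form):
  True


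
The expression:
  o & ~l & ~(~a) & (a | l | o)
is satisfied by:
  {a: True, o: True, l: False}


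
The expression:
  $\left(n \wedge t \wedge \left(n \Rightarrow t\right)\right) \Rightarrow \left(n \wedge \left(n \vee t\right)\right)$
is always true.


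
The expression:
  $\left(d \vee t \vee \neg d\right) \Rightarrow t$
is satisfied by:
  {t: True}


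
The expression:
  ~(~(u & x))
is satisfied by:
  {u: True, x: True}


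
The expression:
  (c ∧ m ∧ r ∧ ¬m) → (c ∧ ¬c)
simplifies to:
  True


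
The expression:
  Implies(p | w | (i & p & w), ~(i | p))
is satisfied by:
  {p: False, w: False, i: False}
  {i: True, p: False, w: False}
  {w: True, p: False, i: False}


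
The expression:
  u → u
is always true.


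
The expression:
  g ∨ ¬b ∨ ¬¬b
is always true.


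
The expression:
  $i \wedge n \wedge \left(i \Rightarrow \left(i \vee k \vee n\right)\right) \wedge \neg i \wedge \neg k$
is never true.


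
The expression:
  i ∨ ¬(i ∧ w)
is always true.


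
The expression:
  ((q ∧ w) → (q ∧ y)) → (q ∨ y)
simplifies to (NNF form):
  q ∨ y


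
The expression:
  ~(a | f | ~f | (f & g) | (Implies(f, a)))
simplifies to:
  False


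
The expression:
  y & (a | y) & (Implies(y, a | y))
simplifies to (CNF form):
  y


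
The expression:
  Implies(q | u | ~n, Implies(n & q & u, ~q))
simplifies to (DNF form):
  ~n | ~q | ~u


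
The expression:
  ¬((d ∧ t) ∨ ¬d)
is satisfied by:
  {d: True, t: False}


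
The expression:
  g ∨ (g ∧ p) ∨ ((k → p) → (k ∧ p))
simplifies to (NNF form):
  g ∨ k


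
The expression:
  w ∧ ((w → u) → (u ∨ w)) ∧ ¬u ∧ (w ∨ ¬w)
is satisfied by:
  {w: True, u: False}


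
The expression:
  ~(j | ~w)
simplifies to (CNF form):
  w & ~j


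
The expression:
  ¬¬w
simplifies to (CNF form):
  w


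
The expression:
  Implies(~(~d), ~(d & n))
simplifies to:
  ~d | ~n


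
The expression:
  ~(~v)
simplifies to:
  v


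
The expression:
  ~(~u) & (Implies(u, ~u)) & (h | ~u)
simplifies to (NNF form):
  False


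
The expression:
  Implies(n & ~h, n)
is always true.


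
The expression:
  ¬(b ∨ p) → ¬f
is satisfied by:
  {b: True, p: True, f: False}
  {b: True, p: False, f: False}
  {p: True, b: False, f: False}
  {b: False, p: False, f: False}
  {f: True, b: True, p: True}
  {f: True, b: True, p: False}
  {f: True, p: True, b: False}


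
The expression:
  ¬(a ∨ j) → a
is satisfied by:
  {a: True, j: True}
  {a: True, j: False}
  {j: True, a: False}


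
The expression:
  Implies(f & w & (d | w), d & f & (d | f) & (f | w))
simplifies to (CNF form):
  d | ~f | ~w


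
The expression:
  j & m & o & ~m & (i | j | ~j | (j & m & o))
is never true.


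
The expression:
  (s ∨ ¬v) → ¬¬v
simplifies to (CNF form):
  v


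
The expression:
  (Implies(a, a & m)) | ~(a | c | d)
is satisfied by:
  {m: True, a: False}
  {a: False, m: False}
  {a: True, m: True}


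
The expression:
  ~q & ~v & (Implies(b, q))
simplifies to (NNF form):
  ~b & ~q & ~v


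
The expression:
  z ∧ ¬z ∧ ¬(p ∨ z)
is never true.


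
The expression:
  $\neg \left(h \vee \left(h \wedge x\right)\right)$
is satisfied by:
  {h: False}


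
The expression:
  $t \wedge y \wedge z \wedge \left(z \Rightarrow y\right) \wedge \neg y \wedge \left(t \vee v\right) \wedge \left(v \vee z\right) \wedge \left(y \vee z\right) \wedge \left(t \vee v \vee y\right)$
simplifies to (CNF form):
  $\text{False}$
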